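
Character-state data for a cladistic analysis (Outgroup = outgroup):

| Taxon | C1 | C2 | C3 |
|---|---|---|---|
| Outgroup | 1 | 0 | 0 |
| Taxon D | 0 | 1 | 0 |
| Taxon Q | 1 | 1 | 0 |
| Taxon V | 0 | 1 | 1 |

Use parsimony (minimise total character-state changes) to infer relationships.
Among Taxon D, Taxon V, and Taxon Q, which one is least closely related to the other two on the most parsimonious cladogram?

Character polarity is set by the outgroup: the derived state is whichever differs from the outgroup's state, so for C1 the derived state is '0', and for the remaining characters it is '1'.
C1: derived state '0' in Taxon D and Taxon V only — synapomorphy for {Taxon D, Taxon V}.
C2 (derived state '1') is shared by all ingroup taxa — unites the whole ingroup.
C3: derived state '1' in Taxon V only — an autapomorphy, so it tells us nothing about relationships among taxa.
Most parsimonious ingroup topology: ((Taxon D,Taxon V),Taxon Q).
Taxon D and Taxon V share a more recent common ancestor with each other than either does with Taxon Q, so Taxon Q is the least closely related of the three.

Taxon Q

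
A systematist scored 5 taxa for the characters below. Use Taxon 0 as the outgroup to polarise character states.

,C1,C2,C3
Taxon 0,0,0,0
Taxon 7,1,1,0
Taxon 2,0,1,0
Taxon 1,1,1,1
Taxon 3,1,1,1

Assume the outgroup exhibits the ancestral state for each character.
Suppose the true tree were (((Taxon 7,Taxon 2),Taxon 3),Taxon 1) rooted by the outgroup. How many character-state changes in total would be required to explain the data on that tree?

5

Map each character onto (((Taxon 7,Taxon 2),Taxon 3),Taxon 1) (rooted by Taxon 0) and count the minimum state changes it requires (Fitch parsimony):
C1: 2; C2: 1; C3: 2.
Total tree length = 5.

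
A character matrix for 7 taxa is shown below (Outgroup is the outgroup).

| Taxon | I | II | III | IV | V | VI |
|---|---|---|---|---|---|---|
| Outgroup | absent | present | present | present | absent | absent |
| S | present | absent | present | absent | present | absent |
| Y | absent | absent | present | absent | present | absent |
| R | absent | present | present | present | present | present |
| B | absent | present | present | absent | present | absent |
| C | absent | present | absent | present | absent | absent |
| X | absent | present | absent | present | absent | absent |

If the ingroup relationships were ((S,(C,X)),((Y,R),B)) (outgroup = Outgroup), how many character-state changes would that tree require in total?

10

Map each character onto ((S,(C,X)),((Y,R),B)) (rooted by Outgroup) and count the minimum state changes it requires (Fitch parsimony):
I: 1; II: 2; III: 1; IV: 3; V: 2; VI: 1.
Total tree length = 10.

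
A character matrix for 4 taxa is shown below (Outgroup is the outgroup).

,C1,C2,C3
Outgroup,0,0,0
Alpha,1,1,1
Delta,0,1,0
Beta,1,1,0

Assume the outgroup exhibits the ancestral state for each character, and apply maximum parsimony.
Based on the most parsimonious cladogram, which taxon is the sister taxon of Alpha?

The outgroup has state '0' for every character, so '1' is the derived state throughout.
C1: derived state '1' in Alpha and Beta only — synapomorphy for {Alpha, Beta}.
All ingroup taxa share the derived state '1' for C2; it defines the ingroup but does not resolve relationships within it.
C3 (derived state '1') is unique to Alpha (autapomorphy; uninformative for grouping).
Most parsimonious ingroup topology: ((Alpha,Beta),Delta).
Alpha and Beta form a cherry on this tree, so they are sister taxa.

Beta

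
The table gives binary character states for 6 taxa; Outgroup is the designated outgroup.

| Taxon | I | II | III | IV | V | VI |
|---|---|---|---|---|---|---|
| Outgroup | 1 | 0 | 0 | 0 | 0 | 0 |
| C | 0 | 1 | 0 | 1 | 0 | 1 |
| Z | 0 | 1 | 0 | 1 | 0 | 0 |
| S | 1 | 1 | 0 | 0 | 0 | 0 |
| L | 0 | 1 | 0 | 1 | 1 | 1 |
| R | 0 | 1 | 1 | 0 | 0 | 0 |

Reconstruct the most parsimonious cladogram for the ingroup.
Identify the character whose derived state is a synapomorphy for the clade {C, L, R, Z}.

I

Character polarity is set by the outgroup: the derived state is whichever differs from the outgroup's state, so for I the derived state is '0', and for the remaining characters it is '1'.
Only C, L, R, and Z show the derived state '0' for I, supporting them as a clade.
II (derived state '1') is shared by all ingroup taxa — unites the whole ingroup.
III (derived state '1') is unique to R (autapomorphy; uninformative for grouping).
IV (derived state '1') is shared by C, L, and Z — a synapomorphy uniting that clade.
V: derived state '1' in L only — an autapomorphy, so it tells us nothing about relationships among taxa.
Only C and L show the derived state '1' for VI, supporting them as a clade.
Most parsimonious ingroup topology: ((((C,L),Z),R),S).
The clade {C, L, R, Z} is supported by I: its derived state '0' occurs in exactly those taxa and in no other taxon (including the outgroup).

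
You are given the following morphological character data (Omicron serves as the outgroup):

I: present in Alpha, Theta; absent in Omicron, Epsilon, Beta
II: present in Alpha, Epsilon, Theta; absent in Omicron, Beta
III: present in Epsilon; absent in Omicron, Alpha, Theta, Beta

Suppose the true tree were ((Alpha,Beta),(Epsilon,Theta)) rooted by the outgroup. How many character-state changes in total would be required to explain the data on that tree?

Map each character onto ((Alpha,Beta),(Epsilon,Theta)) (rooted by Omicron) and count the minimum state changes it requires (Fitch parsimony):
I: 2; II: 2; III: 1.
Total tree length = 5.

5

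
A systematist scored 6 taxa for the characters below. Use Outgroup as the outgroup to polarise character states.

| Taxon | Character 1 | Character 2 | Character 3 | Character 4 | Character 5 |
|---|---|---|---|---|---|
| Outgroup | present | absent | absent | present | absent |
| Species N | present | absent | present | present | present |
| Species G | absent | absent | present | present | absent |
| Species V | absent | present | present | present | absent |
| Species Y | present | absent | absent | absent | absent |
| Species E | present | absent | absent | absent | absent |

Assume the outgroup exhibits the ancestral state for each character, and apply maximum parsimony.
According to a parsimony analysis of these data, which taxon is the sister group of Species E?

Character polarity is set by the outgroup: the derived state is whichever differs from the outgroup's state, so for Character 1, Character 4 the derived state is 'absent', and for the remaining characters it is 'present'.
Character 1 (derived state 'absent') is shared by Species G and Species V — a synapomorphy uniting that clade.
Character 2 (derived state 'present') is unique to Species V (autapomorphy; uninformative for grouping).
Character 3 (derived state 'present') is shared by Species G, Species N, and Species V — a synapomorphy uniting that clade.
Only Species E and Species Y show the derived state 'absent' for Character 4, supporting them as a clade.
Character 5: derived state 'present' in Species N only — an autapomorphy, so it tells us nothing about relationships among taxa.
Most parsimonious ingroup topology: ((Species N,(Species G,Species V)),(Species Y,Species E)).
Species E and Species Y form a cherry on this tree, so they are sister taxa.

Species Y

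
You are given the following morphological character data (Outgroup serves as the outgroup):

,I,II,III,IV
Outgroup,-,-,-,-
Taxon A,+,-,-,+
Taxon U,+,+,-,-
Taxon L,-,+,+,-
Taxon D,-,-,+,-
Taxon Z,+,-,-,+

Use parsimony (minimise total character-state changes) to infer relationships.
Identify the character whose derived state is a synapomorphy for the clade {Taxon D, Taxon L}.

III

The outgroup has state '-' for every character, so '+' is the derived state throughout.
Only Taxon A, Taxon U, and Taxon Z show the derived state '+' for I, supporting them as a clade.
II (state '+') occurs in Taxon L and Taxon U but conflicts with the nesting implied by the other characters — most parsimoniously interpreted as homoplasy.
III: derived state '+' in Taxon D and Taxon L only — synapomorphy for {Taxon D, Taxon L}.
IV (derived state '+') is shared by Taxon A and Taxon Z — a synapomorphy uniting that clade.
Most parsimonious ingroup topology: (((Taxon A,Taxon Z),Taxon U),(Taxon L,Taxon D)).
The clade {Taxon D, Taxon L} is supported by III: its derived state '+' occurs in exactly those taxa and in no other taxon (including the outgroup).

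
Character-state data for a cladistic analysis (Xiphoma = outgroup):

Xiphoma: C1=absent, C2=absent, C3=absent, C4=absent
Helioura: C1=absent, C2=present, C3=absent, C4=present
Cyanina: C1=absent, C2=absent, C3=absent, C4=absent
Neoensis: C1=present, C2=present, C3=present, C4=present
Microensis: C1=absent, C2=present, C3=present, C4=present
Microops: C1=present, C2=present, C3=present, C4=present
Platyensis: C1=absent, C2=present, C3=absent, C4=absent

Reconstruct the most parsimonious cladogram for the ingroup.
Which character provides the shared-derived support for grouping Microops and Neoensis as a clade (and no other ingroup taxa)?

C1

The outgroup has state 'absent' for every character, so 'present' is the derived state throughout.
Only Microops and Neoensis show the derived state 'present' for C1, supporting them as a clade.
C2 (derived state 'present') is shared by Helioura, Microensis, Microops, Neoensis, and Platyensis — a synapomorphy uniting that clade.
C3 (derived state 'present') is shared by Microensis, Microops, and Neoensis — a synapomorphy uniting that clade.
Only Helioura, Microensis, Microops, and Neoensis show the derived state 'present' for C4, supporting them as a clade.
Most parsimonious ingroup topology: (((Helioura,((Neoensis,Microops),Microensis)),Platyensis),Cyanina).
The clade {Microops, Neoensis} is supported by C1: its derived state 'present' occurs in exactly those taxa and in no other taxon (including the outgroup).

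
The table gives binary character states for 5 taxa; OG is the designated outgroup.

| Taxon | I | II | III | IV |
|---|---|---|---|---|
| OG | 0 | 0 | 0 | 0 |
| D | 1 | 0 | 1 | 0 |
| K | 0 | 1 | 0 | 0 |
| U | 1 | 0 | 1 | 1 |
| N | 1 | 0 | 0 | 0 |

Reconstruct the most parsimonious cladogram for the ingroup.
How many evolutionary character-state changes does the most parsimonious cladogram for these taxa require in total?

The outgroup has state '0' for every character, so '1' is the derived state throughout.
Only D, N, and U show the derived state '1' for I, supporting them as a clade.
II (derived state '1') is unique to K (autapomorphy; uninformative for grouping).
Only D and U show the derived state '1' for III, supporting them as a clade.
IV (derived state '1') is unique to U (autapomorphy; uninformative for grouping).
Most parsimonious ingroup topology: (((D,U),N),K).
Changes per character on this tree: I: 1; II: 1; III: 1; IV: 1.
Total = 4.

4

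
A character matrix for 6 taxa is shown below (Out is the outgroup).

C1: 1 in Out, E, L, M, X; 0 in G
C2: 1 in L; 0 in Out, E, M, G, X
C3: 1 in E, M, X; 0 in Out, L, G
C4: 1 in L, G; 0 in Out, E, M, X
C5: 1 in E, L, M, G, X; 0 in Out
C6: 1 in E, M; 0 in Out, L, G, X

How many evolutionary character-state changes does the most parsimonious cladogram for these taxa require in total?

Character polarity is set by the outgroup: the derived state is whichever differs from the outgroup's state, so for C1 the derived state is '0', and for the remaining characters it is '1'.
C1: derived state '0' in G only — an autapomorphy, so it tells us nothing about relationships among taxa.
C2: derived state '1' in L only — an autapomorphy, so it tells us nothing about relationships among taxa.
Only E, M, and X show the derived state '1' for C3, supporting them as a clade.
C4 (derived state '1') is shared by G and L — a synapomorphy uniting that clade.
All ingroup taxa share the derived state '1' for C5; it defines the ingroup but does not resolve relationships within it.
C6: derived state '1' in E and M only — synapomorphy for {E, M}.
Most parsimonious ingroup topology: (((E,M),X),(L,G)).
Changes per character on this tree: C1: 1; C2: 1; C3: 1; C4: 1; C5: 1; C6: 1.
Total = 6.

6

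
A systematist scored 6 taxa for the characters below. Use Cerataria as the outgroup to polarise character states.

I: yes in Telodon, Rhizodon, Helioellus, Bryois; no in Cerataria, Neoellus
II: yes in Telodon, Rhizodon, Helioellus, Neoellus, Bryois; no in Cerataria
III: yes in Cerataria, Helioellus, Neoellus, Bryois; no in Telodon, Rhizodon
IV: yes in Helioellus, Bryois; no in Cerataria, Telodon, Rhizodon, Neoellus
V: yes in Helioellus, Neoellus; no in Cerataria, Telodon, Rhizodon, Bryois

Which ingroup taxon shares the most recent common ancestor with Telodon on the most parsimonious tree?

Character polarity is set by the outgroup: the derived state is whichever differs from the outgroup's state, so for III the derived state is 'no', and for the remaining characters it is 'yes'.
I: derived state 'yes' in Bryois, Helioellus, Rhizodon, and Telodon only — synapomorphy for {Bryois, Helioellus, Rhizodon, Telodon}.
II (derived state 'yes') is shared by all ingroup taxa — unites the whole ingroup.
III (derived state 'no') is shared by Rhizodon and Telodon — a synapomorphy uniting that clade.
IV: derived state 'yes' in Bryois and Helioellus only — synapomorphy for {Bryois, Helioellus}.
V groups Helioellus and Neoellus, which is incompatible with the clades supported by the remaining characters; treating it as convergent (homoplasy) costs fewer steps than any alternative tree.
Most parsimonious ingroup topology: (((Telodon,Rhizodon),(Helioellus,Bryois)),Neoellus).
Telodon and Rhizodon form a cherry on this tree, so they are sister taxa.

Rhizodon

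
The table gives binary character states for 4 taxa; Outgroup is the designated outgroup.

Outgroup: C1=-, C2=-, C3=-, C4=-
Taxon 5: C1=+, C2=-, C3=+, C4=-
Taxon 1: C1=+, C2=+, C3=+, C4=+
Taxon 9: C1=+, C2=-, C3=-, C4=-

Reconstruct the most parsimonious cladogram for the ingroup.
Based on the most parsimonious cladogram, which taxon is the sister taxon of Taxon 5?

The outgroup has state '-' for every character, so '+' is the derived state throughout.
C1 (derived state '+') is shared by all ingroup taxa — unites the whole ingroup.
C2 (derived state '+') is unique to Taxon 1 (autapomorphy; uninformative for grouping).
Only Taxon 1 and Taxon 5 show the derived state '+' for C3, supporting them as a clade.
C4 (derived state '+') is unique to Taxon 1 (autapomorphy; uninformative for grouping).
Most parsimonious ingroup topology: ((Taxon 5,Taxon 1),Taxon 9).
Taxon 5 and Taxon 1 form a cherry on this tree, so they are sister taxa.

Taxon 1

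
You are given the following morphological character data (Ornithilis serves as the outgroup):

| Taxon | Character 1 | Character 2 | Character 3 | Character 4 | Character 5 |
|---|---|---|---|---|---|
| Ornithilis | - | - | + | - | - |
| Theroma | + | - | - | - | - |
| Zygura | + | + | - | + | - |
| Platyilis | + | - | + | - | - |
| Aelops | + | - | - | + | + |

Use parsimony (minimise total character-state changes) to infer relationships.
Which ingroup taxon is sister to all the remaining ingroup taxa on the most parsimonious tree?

Platyilis

Character polarity is set by the outgroup: the derived state is whichever differs from the outgroup's state, so for Character 3 the derived state is '-', and for the remaining characters it is '+'.
All ingroup taxa share the derived state '+' for Character 1; it defines the ingroup but does not resolve relationships within it.
Character 2 (derived state '+') is unique to Zygura (autapomorphy; uninformative for grouping).
Only Aelops, Theroma, and Zygura show the derived state '-' for Character 3, supporting them as a clade.
Character 4 (derived state '+') is shared by Aelops and Zygura — a synapomorphy uniting that clade.
Character 5: derived state '+' in Aelops only — an autapomorphy, so it tells us nothing about relationships among taxa.
Most parsimonious ingroup topology: ((Theroma,(Zygura,Aelops)),Platyilis).
Platyilis is sister to the clade containing all other ingroup taxa, so it is the earliest-diverging (most basal) ingroup lineage.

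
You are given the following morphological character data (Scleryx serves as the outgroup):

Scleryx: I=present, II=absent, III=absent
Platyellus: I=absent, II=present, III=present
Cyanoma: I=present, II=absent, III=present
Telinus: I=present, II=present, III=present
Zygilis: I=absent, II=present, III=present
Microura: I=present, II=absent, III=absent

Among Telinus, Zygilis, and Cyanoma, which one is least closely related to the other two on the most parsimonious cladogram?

Character polarity is set by the outgroup: the derived state is whichever differs from the outgroup's state, so for I the derived state is 'absent', and for the remaining characters it is 'present'.
I (derived state 'absent') is shared by Platyellus and Zygilis — a synapomorphy uniting that clade.
II: derived state 'present' in Platyellus, Telinus, and Zygilis only — synapomorphy for {Platyellus, Telinus, Zygilis}.
Only Cyanoma, Platyellus, Telinus, and Zygilis show the derived state 'present' for III, supporting them as a clade.
Most parsimonious ingroup topology: ((Cyanoma,(Telinus,(Platyellus,Zygilis))),Microura).
Telinus and Zygilis share a more recent common ancestor with each other than either does with Cyanoma, so Cyanoma is the least closely related of the three.

Cyanoma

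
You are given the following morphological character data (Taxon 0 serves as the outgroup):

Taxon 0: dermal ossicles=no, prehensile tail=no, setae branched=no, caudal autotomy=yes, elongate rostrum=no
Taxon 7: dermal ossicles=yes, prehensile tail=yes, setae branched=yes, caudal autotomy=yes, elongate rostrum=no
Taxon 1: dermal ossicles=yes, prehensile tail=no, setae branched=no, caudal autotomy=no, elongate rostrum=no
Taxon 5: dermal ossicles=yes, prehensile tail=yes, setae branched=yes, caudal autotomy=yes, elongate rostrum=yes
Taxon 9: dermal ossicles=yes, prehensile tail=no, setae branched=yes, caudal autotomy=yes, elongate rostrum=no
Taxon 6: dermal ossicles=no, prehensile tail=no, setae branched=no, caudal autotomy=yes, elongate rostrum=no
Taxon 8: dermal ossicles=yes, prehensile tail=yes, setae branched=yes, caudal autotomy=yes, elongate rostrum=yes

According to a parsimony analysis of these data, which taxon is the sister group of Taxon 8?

Taxon 5

Character polarity is set by the outgroup: the derived state is whichever differs from the outgroup's state, so for caudal autotomy the derived state is 'no', and for the remaining characters it is 'yes'.
dermal ossicles (derived state 'yes') is shared by Taxon 1, Taxon 5, Taxon 7, Taxon 8, and Taxon 9 — a synapomorphy uniting that clade.
prehensile tail: derived state 'yes' in Taxon 5, Taxon 7, and Taxon 8 only — synapomorphy for {Taxon 5, Taxon 7, Taxon 8}.
setae branched: derived state 'yes' in Taxon 5, Taxon 7, Taxon 8, and Taxon 9 only — synapomorphy for {Taxon 5, Taxon 7, Taxon 8, Taxon 9}.
caudal autotomy (derived state 'no') is unique to Taxon 1 (autapomorphy; uninformative for grouping).
elongate rostrum: derived state 'yes' in Taxon 5 and Taxon 8 only — synapomorphy for {Taxon 5, Taxon 8}.
Most parsimonious ingroup topology: ((((Taxon 7,(Taxon 5,Taxon 8)),Taxon 9),Taxon 1),Taxon 6).
Taxon 8 and Taxon 5 form a cherry on this tree, so they are sister taxa.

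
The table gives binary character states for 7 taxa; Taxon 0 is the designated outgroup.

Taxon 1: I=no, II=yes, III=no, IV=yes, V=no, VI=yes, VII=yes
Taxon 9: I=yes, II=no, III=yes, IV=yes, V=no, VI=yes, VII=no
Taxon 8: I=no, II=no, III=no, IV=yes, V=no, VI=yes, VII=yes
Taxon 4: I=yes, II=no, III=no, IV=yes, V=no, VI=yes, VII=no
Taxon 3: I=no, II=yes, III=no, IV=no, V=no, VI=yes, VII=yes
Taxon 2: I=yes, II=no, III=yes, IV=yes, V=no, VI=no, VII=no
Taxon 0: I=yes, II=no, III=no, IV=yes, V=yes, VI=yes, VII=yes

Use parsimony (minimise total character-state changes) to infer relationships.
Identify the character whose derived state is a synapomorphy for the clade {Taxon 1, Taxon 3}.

Character polarity is set by the outgroup: the derived state is whichever differs from the outgroup's state, so for I, IV, V, VI, VII the derived state is 'no', and for the remaining characters it is 'yes'.
I: derived state 'no' in Taxon 1, Taxon 3, and Taxon 8 only — synapomorphy for {Taxon 1, Taxon 3, Taxon 8}.
Only Taxon 1 and Taxon 3 show the derived state 'yes' for II, supporting them as a clade.
III: derived state 'yes' in Taxon 2 and Taxon 9 only — synapomorphy for {Taxon 2, Taxon 9}.
IV: derived state 'no' in Taxon 3 only — an autapomorphy, so it tells us nothing about relationships among taxa.
V (derived state 'no') is shared by all ingroup taxa — unites the whole ingroup.
VI (derived state 'no') is unique to Taxon 2 (autapomorphy; uninformative for grouping).
Only Taxon 2, Taxon 4, and Taxon 9 show the derived state 'no' for VII, supporting them as a clade.
Most parsimonious ingroup topology: (((Taxon 2,Taxon 9),Taxon 4),((Taxon 3,Taxon 1),Taxon 8)).
The clade {Taxon 1, Taxon 3} is supported by II: its derived state 'yes' occurs in exactly those taxa and in no other taxon (including the outgroup).

II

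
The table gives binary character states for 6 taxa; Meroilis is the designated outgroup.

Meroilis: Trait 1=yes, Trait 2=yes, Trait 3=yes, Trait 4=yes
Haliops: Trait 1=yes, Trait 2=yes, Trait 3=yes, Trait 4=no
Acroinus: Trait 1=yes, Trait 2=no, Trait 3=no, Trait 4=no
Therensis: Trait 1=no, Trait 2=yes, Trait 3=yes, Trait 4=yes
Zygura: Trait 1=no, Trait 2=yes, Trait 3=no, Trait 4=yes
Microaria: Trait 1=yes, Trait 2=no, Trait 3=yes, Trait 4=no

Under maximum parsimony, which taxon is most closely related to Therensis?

Zygura

The outgroup has state 'yes' for every character, so 'no' is the derived state throughout.
Trait 1: derived state 'no' in Therensis and Zygura only — synapomorphy for {Therensis, Zygura}.
Trait 2: derived state 'no' in Acroinus and Microaria only — synapomorphy for {Acroinus, Microaria}.
Trait 3 groups Acroinus and Zygura, which is incompatible with the clades supported by the remaining characters; treating it as convergent (homoplasy) costs fewer steps than any alternative tree.
Only Acroinus, Haliops, and Microaria show the derived state 'no' for Trait 4, supporting them as a clade.
Most parsimonious ingroup topology: ((Haliops,(Acroinus,Microaria)),(Therensis,Zygura)).
Therensis and Zygura form a cherry on this tree, so they are sister taxa.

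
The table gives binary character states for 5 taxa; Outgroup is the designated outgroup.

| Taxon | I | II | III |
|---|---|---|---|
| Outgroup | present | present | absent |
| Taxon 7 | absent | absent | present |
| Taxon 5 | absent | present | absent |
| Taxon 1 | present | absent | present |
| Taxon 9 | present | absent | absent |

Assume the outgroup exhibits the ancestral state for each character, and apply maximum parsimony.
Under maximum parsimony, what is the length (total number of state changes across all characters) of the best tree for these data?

Character polarity is set by the outgroup: the derived state is whichever differs from the outgroup's state, so for I, II the derived state is 'absent', and for the remaining characters it is 'present'.
I (state 'absent') occurs in Taxon 5 and Taxon 7 but conflicts with the nesting implied by the other characters — most parsimoniously interpreted as homoplasy.
Only Taxon 1, Taxon 7, and Taxon 9 show the derived state 'absent' for II, supporting them as a clade.
Only Taxon 1 and Taxon 7 show the derived state 'present' for III, supporting them as a clade.
Most parsimonious ingroup topology: (((Taxon 7,Taxon 1),Taxon 9),Taxon 5).
Changes per character on this tree: I: 2; II: 1; III: 1.
Total = 4.

4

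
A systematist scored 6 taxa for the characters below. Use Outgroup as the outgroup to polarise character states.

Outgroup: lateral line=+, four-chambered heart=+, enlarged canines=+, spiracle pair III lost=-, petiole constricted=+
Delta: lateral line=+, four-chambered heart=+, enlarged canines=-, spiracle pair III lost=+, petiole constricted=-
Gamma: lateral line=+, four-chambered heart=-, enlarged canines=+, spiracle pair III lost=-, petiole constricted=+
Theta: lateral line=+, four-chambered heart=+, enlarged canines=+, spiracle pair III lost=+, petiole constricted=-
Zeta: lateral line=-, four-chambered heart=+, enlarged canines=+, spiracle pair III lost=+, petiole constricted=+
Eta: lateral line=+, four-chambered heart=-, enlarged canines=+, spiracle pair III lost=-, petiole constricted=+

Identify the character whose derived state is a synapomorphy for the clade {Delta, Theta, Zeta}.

Character polarity is set by the outgroup: the derived state is whichever differs from the outgroup's state, so for lateral line, four-chambered heart, enlarged canines, petiole constricted the derived state is '-', and for the remaining characters it is '+'.
lateral line: derived state '-' in Zeta only — an autapomorphy, so it tells us nothing about relationships among taxa.
four-chambered heart: derived state '-' in Eta and Gamma only — synapomorphy for {Eta, Gamma}.
enlarged canines (derived state '-') is unique to Delta (autapomorphy; uninformative for grouping).
spiracle pair III lost (derived state '+') is shared by Delta, Theta, and Zeta — a synapomorphy uniting that clade.
Only Delta and Theta show the derived state '-' for petiole constricted, supporting them as a clade.
Most parsimonious ingroup topology: (((Delta,Theta),Zeta),(Gamma,Eta)).
The clade {Delta, Theta, Zeta} is supported by spiracle pair III lost: its derived state '+' occurs in exactly those taxa and in no other taxon (including the outgroup).

spiracle pair III lost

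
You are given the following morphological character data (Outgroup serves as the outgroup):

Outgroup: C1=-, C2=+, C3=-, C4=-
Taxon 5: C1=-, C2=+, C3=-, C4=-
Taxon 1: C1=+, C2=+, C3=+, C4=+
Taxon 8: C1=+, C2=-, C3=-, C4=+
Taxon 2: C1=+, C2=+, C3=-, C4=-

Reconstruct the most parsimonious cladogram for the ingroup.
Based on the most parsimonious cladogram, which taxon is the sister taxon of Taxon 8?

Character polarity is set by the outgroup: the derived state is whichever differs from the outgroup's state, so for C2 the derived state is '-', and for the remaining characters it is '+'.
Only Taxon 1, Taxon 2, and Taxon 8 show the derived state '+' for C1, supporting them as a clade.
C2 (derived state '-') is unique to Taxon 8 (autapomorphy; uninformative for grouping).
C3 (derived state '+') is unique to Taxon 1 (autapomorphy; uninformative for grouping).
C4: derived state '+' in Taxon 1 and Taxon 8 only — synapomorphy for {Taxon 1, Taxon 8}.
Most parsimonious ingroup topology: (Taxon 5,((Taxon 1,Taxon 8),Taxon 2)).
Taxon 8 and Taxon 1 form a cherry on this tree, so they are sister taxa.

Taxon 1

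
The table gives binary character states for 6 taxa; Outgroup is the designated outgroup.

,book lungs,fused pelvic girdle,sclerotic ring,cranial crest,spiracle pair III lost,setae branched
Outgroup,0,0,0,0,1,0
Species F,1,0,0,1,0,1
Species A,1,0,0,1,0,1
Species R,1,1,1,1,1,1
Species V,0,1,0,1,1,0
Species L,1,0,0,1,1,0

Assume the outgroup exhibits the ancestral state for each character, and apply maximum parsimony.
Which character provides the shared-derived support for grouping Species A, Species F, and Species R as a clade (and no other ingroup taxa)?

Character polarity is set by the outgroup: the derived state is whichever differs from the outgroup's state, so for spiracle pair III lost the derived state is '0', and for the remaining characters it is '1'.
book lungs (derived state '1') is shared by Species A, Species F, Species L, and Species R — a synapomorphy uniting that clade.
fused pelvic girdle groups Species R and Species V, which is incompatible with the clades supported by the remaining characters; treating it as convergent (homoplasy) costs fewer steps than any alternative tree.
sclerotic ring: derived state '1' in Species R only — an autapomorphy, so it tells us nothing about relationships among taxa.
All ingroup taxa share the derived state '1' for cranial crest; it defines the ingroup but does not resolve relationships within it.
spiracle pair III lost (derived state '0') is shared by Species A and Species F — a synapomorphy uniting that clade.
setae branched (derived state '1') is shared by Species A, Species F, and Species R — a synapomorphy uniting that clade.
Most parsimonious ingroup topology: ((((Species F,Species A),Species R),Species L),Species V).
The clade {Species A, Species F, Species R} is supported by setae branched: its derived state '1' occurs in exactly those taxa and in no other taxon (including the outgroup).

setae branched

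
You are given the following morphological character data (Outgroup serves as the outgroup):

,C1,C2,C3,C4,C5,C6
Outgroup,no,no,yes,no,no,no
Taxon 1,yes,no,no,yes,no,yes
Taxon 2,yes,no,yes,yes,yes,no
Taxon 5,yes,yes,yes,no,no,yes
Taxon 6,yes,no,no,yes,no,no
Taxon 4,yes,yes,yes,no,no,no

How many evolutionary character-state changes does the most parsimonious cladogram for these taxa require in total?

7

Character polarity is set by the outgroup: the derived state is whichever differs from the outgroup's state, so for C3 the derived state is 'no', and for the remaining characters it is 'yes'.
All ingroup taxa share the derived state 'yes' for C1; it defines the ingroup but does not resolve relationships within it.
C2 (derived state 'yes') is shared by Taxon 4 and Taxon 5 — a synapomorphy uniting that clade.
C3 (derived state 'no') is shared by Taxon 1 and Taxon 6 — a synapomorphy uniting that clade.
C4 (derived state 'yes') is shared by Taxon 1, Taxon 2, and Taxon 6 — a synapomorphy uniting that clade.
C5: derived state 'yes' in Taxon 2 only — an autapomorphy, so it tells us nothing about relationships among taxa.
C6 (state 'yes') occurs in Taxon 1 and Taxon 5 but conflicts with the nesting implied by the other characters — most parsimoniously interpreted as homoplasy.
Most parsimonious ingroup topology: (((Taxon 1,Taxon 6),Taxon 2),(Taxon 5,Taxon 4)).
Changes per character on this tree: C1: 1; C2: 1; C3: 1; C4: 1; C5: 1; C6: 2.
Total = 7.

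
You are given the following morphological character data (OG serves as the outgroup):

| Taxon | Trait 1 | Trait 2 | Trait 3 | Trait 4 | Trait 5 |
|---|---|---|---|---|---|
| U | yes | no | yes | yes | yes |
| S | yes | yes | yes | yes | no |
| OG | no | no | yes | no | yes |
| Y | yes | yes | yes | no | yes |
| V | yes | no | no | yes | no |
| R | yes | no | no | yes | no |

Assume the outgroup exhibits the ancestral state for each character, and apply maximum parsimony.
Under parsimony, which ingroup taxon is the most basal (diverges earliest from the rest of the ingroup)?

Y

Character polarity is set by the outgroup: the derived state is whichever differs from the outgroup's state, so for Trait 3, Trait 5 the derived state is 'no', and for the remaining characters it is 'yes'.
Trait 1 (derived state 'yes') is shared by all ingroup taxa — unites the whole ingroup.
Trait 2 groups S and Y, which is incompatible with the clades supported by the remaining characters; treating it as convergent (homoplasy) costs fewer steps than any alternative tree.
Trait 3 (derived state 'no') is shared by R and V — a synapomorphy uniting that clade.
Trait 4 (derived state 'yes') is shared by R, S, U, and V — a synapomorphy uniting that clade.
Only R, S, and V show the derived state 'no' for Trait 5, supporting them as a clade.
Most parsimonious ingroup topology: ((((R,V),S),U),Y).
Y is sister to the clade containing all other ingroup taxa, so it is the earliest-diverging (most basal) ingroup lineage.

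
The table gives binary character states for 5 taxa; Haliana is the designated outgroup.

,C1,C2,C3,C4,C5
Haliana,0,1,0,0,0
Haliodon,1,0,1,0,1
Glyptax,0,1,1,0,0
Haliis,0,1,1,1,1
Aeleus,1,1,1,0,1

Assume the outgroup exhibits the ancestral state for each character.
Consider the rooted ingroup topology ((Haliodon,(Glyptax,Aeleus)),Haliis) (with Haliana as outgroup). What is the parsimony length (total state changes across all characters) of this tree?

Map each character onto ((Haliodon,(Glyptax,Aeleus)),Haliis) (rooted by Haliana) and count the minimum state changes it requires (Fitch parsimony):
C1: 2; C2: 1; C3: 1; C4: 1; C5: 2.
Total tree length = 7.

7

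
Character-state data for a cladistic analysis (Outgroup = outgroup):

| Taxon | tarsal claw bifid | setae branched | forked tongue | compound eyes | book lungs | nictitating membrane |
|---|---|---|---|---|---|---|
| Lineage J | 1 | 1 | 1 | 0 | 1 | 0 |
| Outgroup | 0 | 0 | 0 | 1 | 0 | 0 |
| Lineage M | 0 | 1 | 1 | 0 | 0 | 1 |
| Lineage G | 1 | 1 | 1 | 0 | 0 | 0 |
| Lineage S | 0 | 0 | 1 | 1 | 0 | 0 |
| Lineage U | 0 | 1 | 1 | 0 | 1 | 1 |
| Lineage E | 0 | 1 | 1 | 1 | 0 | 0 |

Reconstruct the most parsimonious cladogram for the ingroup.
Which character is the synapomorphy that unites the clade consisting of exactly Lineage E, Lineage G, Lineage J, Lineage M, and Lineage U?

Character polarity is set by the outgroup: the derived state is whichever differs from the outgroup's state, so for compound eyes the derived state is '0', and for the remaining characters it is '1'.
tarsal claw bifid: derived state '1' in Lineage G and Lineage J only — synapomorphy for {Lineage G, Lineage J}.
Only Lineage E, Lineage G, Lineage J, Lineage M, and Lineage U show the derived state '1' for setae branched, supporting them as a clade.
All ingroup taxa share the derived state '1' for forked tongue; it defines the ingroup but does not resolve relationships within it.
compound eyes: derived state '0' in Lineage G, Lineage J, Lineage M, and Lineage U only — synapomorphy for {Lineage G, Lineage J, Lineage M, Lineage U}.
book lungs (state '1') occurs in Lineage J and Lineage U but conflicts with the nesting implied by the other characters — most parsimoniously interpreted as homoplasy.
Only Lineage M and Lineage U show the derived state '1' for nictitating membrane, supporting them as a clade.
Most parsimonious ingroup topology: ((((Lineage M,Lineage U),(Lineage J,Lineage G)),Lineage E),Lineage S).
The clade {Lineage E, Lineage G, Lineage J, Lineage M, Lineage U} is supported by setae branched: its derived state '1' occurs in exactly those taxa and in no other taxon (including the outgroup).

setae branched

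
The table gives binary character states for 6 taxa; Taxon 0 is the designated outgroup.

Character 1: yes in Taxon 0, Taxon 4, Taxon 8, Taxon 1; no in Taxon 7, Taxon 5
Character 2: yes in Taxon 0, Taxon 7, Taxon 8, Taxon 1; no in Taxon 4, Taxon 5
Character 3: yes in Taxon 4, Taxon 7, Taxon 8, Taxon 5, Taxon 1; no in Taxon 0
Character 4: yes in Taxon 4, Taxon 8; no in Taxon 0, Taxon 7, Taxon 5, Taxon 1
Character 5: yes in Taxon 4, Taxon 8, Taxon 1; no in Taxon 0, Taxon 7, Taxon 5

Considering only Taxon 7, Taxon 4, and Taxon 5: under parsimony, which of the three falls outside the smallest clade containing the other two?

Character polarity is set by the outgroup: the derived state is whichever differs from the outgroup's state, so for Character 1, Character 2 the derived state is 'no', and for the remaining characters it is 'yes'.
Character 1: derived state 'no' in Taxon 5 and Taxon 7 only — synapomorphy for {Taxon 5, Taxon 7}.
Character 2 (state 'no') occurs in Taxon 4 and Taxon 5 but conflicts with the nesting implied by the other characters — most parsimoniously interpreted as homoplasy.
Character 3 (derived state 'yes') is shared by all ingroup taxa — unites the whole ingroup.
Character 4 (derived state 'yes') is shared by Taxon 4 and Taxon 8 — a synapomorphy uniting that clade.
Character 5: derived state 'yes' in Taxon 1, Taxon 4, and Taxon 8 only — synapomorphy for {Taxon 1, Taxon 4, Taxon 8}.
Most parsimonious ingroup topology: (((Taxon 4,Taxon 8),Taxon 1),(Taxon 5,Taxon 7)).
Taxon 7 and Taxon 5 share a more recent common ancestor with each other than either does with Taxon 4, so Taxon 4 is the least closely related of the three.

Taxon 4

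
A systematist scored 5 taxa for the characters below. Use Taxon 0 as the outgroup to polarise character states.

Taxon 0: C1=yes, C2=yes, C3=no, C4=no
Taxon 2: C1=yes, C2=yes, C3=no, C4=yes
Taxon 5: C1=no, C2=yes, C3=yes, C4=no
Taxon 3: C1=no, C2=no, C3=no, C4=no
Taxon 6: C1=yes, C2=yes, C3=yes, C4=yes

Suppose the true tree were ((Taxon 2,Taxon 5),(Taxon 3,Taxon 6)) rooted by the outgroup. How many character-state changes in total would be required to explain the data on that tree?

7

Map each character onto ((Taxon 2,Taxon 5),(Taxon 3,Taxon 6)) (rooted by Taxon 0) and count the minimum state changes it requires (Fitch parsimony):
C1: 2; C2: 1; C3: 2; C4: 2.
Total tree length = 7.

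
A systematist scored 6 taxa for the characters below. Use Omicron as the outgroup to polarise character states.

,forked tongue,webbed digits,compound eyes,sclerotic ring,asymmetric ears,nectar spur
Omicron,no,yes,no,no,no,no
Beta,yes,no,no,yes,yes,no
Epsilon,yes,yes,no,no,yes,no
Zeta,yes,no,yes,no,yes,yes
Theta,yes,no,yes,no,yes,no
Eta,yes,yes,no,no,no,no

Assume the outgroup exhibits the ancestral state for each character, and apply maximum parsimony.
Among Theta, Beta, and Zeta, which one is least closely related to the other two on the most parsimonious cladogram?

Character polarity is set by the outgroup: the derived state is whichever differs from the outgroup's state, so for webbed digits the derived state is 'no', and for the remaining characters it is 'yes'.
All ingroup taxa share the derived state 'yes' for forked tongue; it defines the ingroup but does not resolve relationships within it.
webbed digits (derived state 'no') is shared by Beta, Theta, and Zeta — a synapomorphy uniting that clade.
Only Theta and Zeta show the derived state 'yes' for compound eyes, supporting them as a clade.
sclerotic ring: derived state 'yes' in Beta only — an autapomorphy, so it tells us nothing about relationships among taxa.
asymmetric ears: derived state 'yes' in Beta, Epsilon, Theta, and Zeta only — synapomorphy for {Beta, Epsilon, Theta, Zeta}.
nectar spur: derived state 'yes' in Zeta only — an autapomorphy, so it tells us nothing about relationships among taxa.
Most parsimonious ingroup topology: (((Beta,(Zeta,Theta)),Epsilon),Eta).
Zeta and Theta share a more recent common ancestor with each other than either does with Beta, so Beta is the least closely related of the three.

Beta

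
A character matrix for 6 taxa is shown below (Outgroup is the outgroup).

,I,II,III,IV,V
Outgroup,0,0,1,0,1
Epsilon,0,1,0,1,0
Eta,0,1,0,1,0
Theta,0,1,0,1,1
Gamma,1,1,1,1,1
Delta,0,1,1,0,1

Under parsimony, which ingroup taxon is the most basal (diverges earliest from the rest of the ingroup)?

Character polarity is set by the outgroup: the derived state is whichever differs from the outgroup's state, so for III, V the derived state is '0', and for the remaining characters it is '1'.
I (derived state '1') is unique to Gamma (autapomorphy; uninformative for grouping).
II (derived state '1') is shared by all ingroup taxa — unites the whole ingroup.
III: derived state '0' in Epsilon, Eta, and Theta only — synapomorphy for {Epsilon, Eta, Theta}.
IV: derived state '1' in Epsilon, Eta, Gamma, and Theta only — synapomorphy for {Epsilon, Eta, Gamma, Theta}.
Only Epsilon and Eta show the derived state '0' for V, supporting them as a clade.
Most parsimonious ingroup topology: ((((Epsilon,Eta),Theta),Gamma),Delta).
Delta is sister to the clade containing all other ingroup taxa, so it is the earliest-diverging (most basal) ingroup lineage.

Delta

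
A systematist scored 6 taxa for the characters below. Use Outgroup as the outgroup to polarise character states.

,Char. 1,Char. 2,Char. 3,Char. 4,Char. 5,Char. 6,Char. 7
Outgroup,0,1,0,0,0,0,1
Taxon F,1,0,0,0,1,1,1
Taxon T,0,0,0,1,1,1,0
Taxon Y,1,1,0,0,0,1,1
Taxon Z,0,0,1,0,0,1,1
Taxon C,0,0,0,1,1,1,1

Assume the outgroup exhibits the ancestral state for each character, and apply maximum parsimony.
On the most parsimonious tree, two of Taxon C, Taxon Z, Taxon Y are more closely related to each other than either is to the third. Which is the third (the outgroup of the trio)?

Taxon Y

Character polarity is set by the outgroup: the derived state is whichever differs from the outgroup's state, so for Char. 2, Char. 7 the derived state is '0', and for the remaining characters it is '1'.
Char. 1 groups Taxon F and Taxon Y, which is incompatible with the clades supported by the remaining characters; treating it as convergent (homoplasy) costs fewer steps than any alternative tree.
Char. 2 (derived state '0') is shared by Taxon C, Taxon F, Taxon T, and Taxon Z — a synapomorphy uniting that clade.
Char. 3: derived state '1' in Taxon Z only — an autapomorphy, so it tells us nothing about relationships among taxa.
Char. 4 (derived state '1') is shared by Taxon C and Taxon T — a synapomorphy uniting that clade.
Only Taxon C, Taxon F, and Taxon T show the derived state '1' for Char. 5, supporting them as a clade.
All ingroup taxa share the derived state '1' for Char. 6; it defines the ingroup but does not resolve relationships within it.
Char. 7: derived state '0' in Taxon T only — an autapomorphy, so it tells us nothing about relationships among taxa.
Most parsimonious ingroup topology: (((Taxon F,(Taxon T,Taxon C)),Taxon Z),Taxon Y).
Taxon Z and Taxon C share a more recent common ancestor with each other than either does with Taxon Y, so Taxon Y is the least closely related of the three.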